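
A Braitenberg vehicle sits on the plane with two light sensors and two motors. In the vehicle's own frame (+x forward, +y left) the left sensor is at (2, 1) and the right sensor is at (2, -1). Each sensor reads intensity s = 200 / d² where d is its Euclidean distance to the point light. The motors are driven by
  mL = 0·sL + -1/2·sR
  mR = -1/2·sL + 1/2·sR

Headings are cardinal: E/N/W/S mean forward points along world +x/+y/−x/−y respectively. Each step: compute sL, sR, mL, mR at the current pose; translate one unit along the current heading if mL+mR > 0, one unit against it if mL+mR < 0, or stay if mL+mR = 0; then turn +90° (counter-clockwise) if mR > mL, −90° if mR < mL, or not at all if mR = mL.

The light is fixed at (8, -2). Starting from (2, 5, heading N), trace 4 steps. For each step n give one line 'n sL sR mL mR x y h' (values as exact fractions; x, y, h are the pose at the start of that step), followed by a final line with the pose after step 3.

0 20/13 100/53 -50/53 120/689 2 5 N
1 200/89 200/113 -100/113 -2400/10057 2 4 W
2 25/4 50/13 -25/13 -125/104 3 4 S
3 200/73 40/9 -20/9 560/657 3 5 E
final 2 5 N

n=0: pose=(2,5,N); sL=20/13, sR=100/53; mL=-50/53, mR=120/689; mL+mR=-10/13 → advance -1; mR−mL=770/689 → turn +1·90°
n=1: pose=(2,4,W); sL=200/89, sR=200/113; mL=-100/113, mR=-2400/10057; mL+mR=-100/89 → advance -1; mR−mL=6500/10057 → turn +1·90°
n=2: pose=(3,4,S); sL=25/4, sR=50/13; mL=-25/13, mR=-125/104; mL+mR=-25/8 → advance -1; mR−mL=75/104 → turn +1·90°
n=3: pose=(3,5,E); sL=200/73, sR=40/9; mL=-20/9, mR=560/657; mL+mR=-100/73 → advance -1; mR−mL=2020/657 → turn +1·90°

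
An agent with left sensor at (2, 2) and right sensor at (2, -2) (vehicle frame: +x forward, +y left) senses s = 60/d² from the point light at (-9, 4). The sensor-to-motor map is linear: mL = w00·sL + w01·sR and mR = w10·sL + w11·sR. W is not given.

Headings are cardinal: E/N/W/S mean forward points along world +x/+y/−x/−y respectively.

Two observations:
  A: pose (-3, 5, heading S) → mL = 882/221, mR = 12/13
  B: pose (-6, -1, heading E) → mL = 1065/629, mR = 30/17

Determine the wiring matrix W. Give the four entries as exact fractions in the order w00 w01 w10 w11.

obs A: pose=(-3,5,S) → sL=12/13, sR=60/17, mL=882/221, mR=12/13
obs B: pose=(-6,-1,E) → sL=30/17, sR=30/37, mL=1065/629, mR=30/17
sensor matrix S = [[12/13, 60/17], [30/17, 30/37]]; det S = -761760/139009
solve [mL_A; mL_B] = S·[w00; w01] and [mR_A; mR_B] = S·[w10; w11]:
  w00 = 1/2, w01 = 1, w10 = 1, w11 = 0

1/2 1 1 0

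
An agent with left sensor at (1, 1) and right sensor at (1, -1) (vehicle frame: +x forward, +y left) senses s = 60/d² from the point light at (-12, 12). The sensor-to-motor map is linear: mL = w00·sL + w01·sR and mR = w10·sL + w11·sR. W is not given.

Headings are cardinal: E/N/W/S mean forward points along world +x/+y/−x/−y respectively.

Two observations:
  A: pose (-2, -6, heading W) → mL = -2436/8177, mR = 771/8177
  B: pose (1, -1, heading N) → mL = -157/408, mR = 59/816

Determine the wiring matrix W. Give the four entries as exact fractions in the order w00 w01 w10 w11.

-1 -1 -1/2 1

obs A: pose=(-2,-6,W) → sL=30/221, sR=6/37, mL=-2436/8177, mR=771/8177
obs B: pose=(1,-1,N) → sL=5/24, sR=3/17, mL=-157/408, mR=59/816
sensor matrix S = [[30/221, 6/37], [5/24, 3/17]]; det S = -5465/556036
solve [mL_A; mL_B] = S·[w00; w01] and [mR_A; mR_B] = S·[w10; w11]:
  w00 = -1, w01 = -1, w10 = -1/2, w11 = 1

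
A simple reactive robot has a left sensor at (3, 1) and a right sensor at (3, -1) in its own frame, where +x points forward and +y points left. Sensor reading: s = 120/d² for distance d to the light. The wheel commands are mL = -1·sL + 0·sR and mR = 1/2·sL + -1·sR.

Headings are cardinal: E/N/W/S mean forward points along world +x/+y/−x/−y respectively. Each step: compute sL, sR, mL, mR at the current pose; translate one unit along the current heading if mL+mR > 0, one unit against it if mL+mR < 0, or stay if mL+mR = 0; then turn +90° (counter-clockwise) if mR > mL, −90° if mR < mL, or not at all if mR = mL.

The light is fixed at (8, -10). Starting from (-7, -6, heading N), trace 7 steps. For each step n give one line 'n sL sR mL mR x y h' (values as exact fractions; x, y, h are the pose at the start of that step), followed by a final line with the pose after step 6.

0 24/61 24/49 -24/61 -876/2989 -7 -6 N
1 15/41 6/17 -15/41 -237/1394 -7 -7 W
2 120/169 8/15 -120/169 -452/2535 -6 -7 S
3 60/73 12/13 -60/73 -486/949 -6 -6 E
4 24/61 24/49 -24/61 -876/2989 -7 -6 N
5 15/41 6/17 -15/41 -237/1394 -7 -7 W
6 120/169 8/15 -120/169 -452/2535 -6 -7 S
final -6 -6 E

n=0: pose=(-7,-6,N); sL=24/61, sR=24/49; mL=-24/61, mR=-876/2989; mL+mR=-2052/2989 → advance -1; mR−mL=300/2989 → turn +1·90°
n=1: pose=(-7,-7,W); sL=15/41, sR=6/17; mL=-15/41, mR=-237/1394; mL+mR=-747/1394 → advance -1; mR−mL=273/1394 → turn +1·90°
n=2: pose=(-6,-7,S); sL=120/169, sR=8/15; mL=-120/169, mR=-452/2535; mL+mR=-2252/2535 → advance -1; mR−mL=1348/2535 → turn +1·90°
n=3: pose=(-6,-6,E); sL=60/73, sR=12/13; mL=-60/73, mR=-486/949; mL+mR=-1266/949 → advance -1; mR−mL=294/949 → turn +1·90°
n=4: pose=(-7,-6,N); sL=24/61, sR=24/49; mL=-24/61, mR=-876/2989; mL+mR=-2052/2989 → advance -1; mR−mL=300/2989 → turn +1·90°
n=5: pose=(-7,-7,W); sL=15/41, sR=6/17; mL=-15/41, mR=-237/1394; mL+mR=-747/1394 → advance -1; mR−mL=273/1394 → turn +1·90°
n=6: pose=(-6,-7,S); sL=120/169, sR=8/15; mL=-120/169, mR=-452/2535; mL+mR=-2252/2535 → advance -1; mR−mL=1348/2535 → turn +1·90°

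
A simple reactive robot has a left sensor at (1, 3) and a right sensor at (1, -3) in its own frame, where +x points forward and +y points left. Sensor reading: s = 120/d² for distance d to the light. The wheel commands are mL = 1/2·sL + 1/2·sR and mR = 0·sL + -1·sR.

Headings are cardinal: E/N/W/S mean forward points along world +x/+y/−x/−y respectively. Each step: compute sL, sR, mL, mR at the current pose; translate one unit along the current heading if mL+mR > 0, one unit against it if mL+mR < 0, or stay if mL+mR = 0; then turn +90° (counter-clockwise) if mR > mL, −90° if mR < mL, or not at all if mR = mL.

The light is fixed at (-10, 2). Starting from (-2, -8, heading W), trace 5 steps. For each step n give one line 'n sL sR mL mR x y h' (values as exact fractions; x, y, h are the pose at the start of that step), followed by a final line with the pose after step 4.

n=0: pose=(-2,-8,W); sL=60/109, sR=60/49; mL=4740/5341, mR=-60/49; mL+mR=-1800/5341 → advance -1; mR−mL=-11280/5341 → turn -1·90°
n=1: pose=(-1,-8,N); sL=40/39, sR=8/15; mL=152/195, mR=-8/15; mL+mR=16/65 → advance +1; mR−mL=-256/195 → turn -1·90°
n=2: pose=(-1,-7,E); sL=15/17, sR=30/61; mL=1425/2074, mR=-30/61; mL+mR=405/2074 → advance +1; mR−mL=-2445/2074 → turn -1·90°
n=3: pose=(0,-7,S); sL=120/269, sR=120/149; mL=25080/40081, mR=-120/149; mL+mR=-7200/40081 → advance -1; mR−mL=-57360/40081 → turn -1·90°
n=4: pose=(0,-6,W); sL=60/101, sR=60/53; mL=4620/5353, mR=-60/53; mL+mR=-1440/5353 → advance -1; mR−mL=-10680/5353 → turn -1·90°

0 60/109 60/49 4740/5341 -60/49 -2 -8 W
1 40/39 8/15 152/195 -8/15 -1 -8 N
2 15/17 30/61 1425/2074 -30/61 -1 -7 E
3 120/269 120/149 25080/40081 -120/149 0 -7 S
4 60/101 60/53 4620/5353 -60/53 0 -6 W
final 1 -6 N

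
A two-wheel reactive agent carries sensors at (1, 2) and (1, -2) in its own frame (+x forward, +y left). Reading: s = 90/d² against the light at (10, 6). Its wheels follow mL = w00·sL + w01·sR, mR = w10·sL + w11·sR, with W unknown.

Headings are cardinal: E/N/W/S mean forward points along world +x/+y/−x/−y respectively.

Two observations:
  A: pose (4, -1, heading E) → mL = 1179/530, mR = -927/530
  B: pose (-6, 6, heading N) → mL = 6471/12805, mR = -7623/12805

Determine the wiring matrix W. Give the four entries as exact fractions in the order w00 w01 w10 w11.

1 1/2 -1/2 -1

obs A: pose=(4,-1,E) → sL=9/5, sR=45/53, mL=1179/530, mR=-927/530
obs B: pose=(-6,6,N) → sL=18/65, sR=90/197, mL=6471/12805, mR=-7623/12805
sensor matrix S = [[9/5, 45/53], [18/65, 90/197]]; det S = 79704/135733
solve [mL_A; mL_B] = S·[w00; w01] and [mR_A; mR_B] = S·[w10; w11]:
  w00 = 1, w01 = 1/2, w10 = -1/2, w11 = -1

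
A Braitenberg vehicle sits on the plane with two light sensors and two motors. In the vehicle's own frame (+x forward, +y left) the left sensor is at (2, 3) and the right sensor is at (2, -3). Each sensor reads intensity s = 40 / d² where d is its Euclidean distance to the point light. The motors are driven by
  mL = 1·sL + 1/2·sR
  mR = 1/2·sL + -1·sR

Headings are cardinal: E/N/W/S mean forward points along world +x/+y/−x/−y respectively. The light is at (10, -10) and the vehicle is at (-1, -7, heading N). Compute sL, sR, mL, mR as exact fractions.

left sensor world pos  = (-4, -5); dL² = 221
right sensor world pos = (2, -5); dR² = 89
sL = 40/221 = 40/221
sR = 40/89 = 40/89
mL = 1·sL + 1/2·sR = 7980/19669
mR = 1/2·sL + -1·sR = -7060/19669

40/221 40/89 7980/19669 -7060/19669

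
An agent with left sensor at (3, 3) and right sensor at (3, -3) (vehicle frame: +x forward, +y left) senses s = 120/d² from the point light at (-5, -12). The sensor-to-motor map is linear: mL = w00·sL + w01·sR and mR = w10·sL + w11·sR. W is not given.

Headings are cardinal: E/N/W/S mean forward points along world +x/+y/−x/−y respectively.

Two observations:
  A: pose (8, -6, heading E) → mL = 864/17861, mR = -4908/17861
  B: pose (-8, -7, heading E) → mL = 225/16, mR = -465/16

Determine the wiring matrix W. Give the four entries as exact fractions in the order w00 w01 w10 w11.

obs A: pose=(8,-6,E) → sL=120/337, sR=24/53, mL=864/17861, mR=-4908/17861
obs B: pose=(-8,-7,E) → sL=15/8, sR=30, mL=225/16, mR=-465/16
sensor matrix S = [[120/337, 24/53], [15/8, 30]]; det S = 175635/17861
solve [mL_A; mL_B] = S·[w00; w01] and [mR_A; mR_B] = S·[w10; w11]:
  w00 = -1/2, w01 = 1/2, w10 = 1/2, w11 = -1

-1/2 1/2 1/2 -1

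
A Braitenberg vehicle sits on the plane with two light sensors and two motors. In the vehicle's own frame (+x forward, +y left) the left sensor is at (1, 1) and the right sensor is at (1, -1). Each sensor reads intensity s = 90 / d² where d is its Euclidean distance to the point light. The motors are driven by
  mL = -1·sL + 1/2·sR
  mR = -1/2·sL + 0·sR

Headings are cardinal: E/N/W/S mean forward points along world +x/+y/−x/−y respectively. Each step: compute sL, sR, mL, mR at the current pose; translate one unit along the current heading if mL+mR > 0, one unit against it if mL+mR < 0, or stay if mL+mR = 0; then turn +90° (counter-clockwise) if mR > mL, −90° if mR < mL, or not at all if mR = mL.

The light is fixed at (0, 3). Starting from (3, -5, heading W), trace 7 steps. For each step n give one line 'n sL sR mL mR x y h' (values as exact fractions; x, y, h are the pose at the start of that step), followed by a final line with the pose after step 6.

n=0: pose=(3,-5,W); sL=18/17, sR=90/53; mL=-189/901, mR=-9/17; mL+mR=-666/901 → advance -1; mR−mL=-288/901 → turn -1·90°
n=1: pose=(4,-5,N); sL=45/29, sR=45/37; mL=-2025/2146, mR=-45/58; mL+mR=-1845/1073 → advance -1; mR−mL=180/1073 → turn +1·90°
n=2: pose=(4,-6,W); sL=90/109, sR=90/73; mL=-1665/7957, mR=-45/109; mL+mR=-4950/7957 → advance -1; mR−mL=-1620/7957 → turn -1·90°
n=3: pose=(5,-6,N); sL=9/8, sR=9/10; mL=-27/40, mR=-9/16; mL+mR=-99/80 → advance -1; mR−mL=9/80 → turn +1·90°
n=4: pose=(5,-7,W); sL=90/137, sR=90/97; mL=-2565/13289, mR=-45/137; mL+mR=-6930/13289 → advance -1; mR−mL=-1800/13289 → turn -1·90°
n=5: pose=(6,-7,N); sL=45/53, sR=9/13; mL=-693/1378, mR=-45/106; mL+mR=-639/689 → advance -1; mR−mL=54/689 → turn +1·90°
n=6: pose=(6,-8,W); sL=90/169, sR=18/25; mL=-729/4225, mR=-45/169; mL+mR=-1854/4225 → advance -1; mR−mL=-396/4225 → turn -1·90°

0 18/17 90/53 -189/901 -9/17 3 -5 W
1 45/29 45/37 -2025/2146 -45/58 4 -5 N
2 90/109 90/73 -1665/7957 -45/109 4 -6 W
3 9/8 9/10 -27/40 -9/16 5 -6 N
4 90/137 90/97 -2565/13289 -45/137 5 -7 W
5 45/53 9/13 -693/1378 -45/106 6 -7 N
6 90/169 18/25 -729/4225 -45/169 6 -8 W
final 7 -8 N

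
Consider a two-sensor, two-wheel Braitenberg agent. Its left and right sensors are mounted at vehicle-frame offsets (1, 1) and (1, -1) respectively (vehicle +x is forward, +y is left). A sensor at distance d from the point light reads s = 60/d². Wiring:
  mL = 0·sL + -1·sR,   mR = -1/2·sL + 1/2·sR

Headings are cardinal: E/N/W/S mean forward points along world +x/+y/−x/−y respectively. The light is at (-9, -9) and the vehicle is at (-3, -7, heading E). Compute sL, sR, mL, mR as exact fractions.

30/29 6/5 -6/5 12/145

left sensor world pos  = (-2, -6); dL² = 58
right sensor world pos = (-2, -8); dR² = 50
sL = 60/58 = 30/29
sR = 60/50 = 6/5
mL = 0·sL + -1·sR = -6/5
mR = -1/2·sL + 1/2·sR = 12/145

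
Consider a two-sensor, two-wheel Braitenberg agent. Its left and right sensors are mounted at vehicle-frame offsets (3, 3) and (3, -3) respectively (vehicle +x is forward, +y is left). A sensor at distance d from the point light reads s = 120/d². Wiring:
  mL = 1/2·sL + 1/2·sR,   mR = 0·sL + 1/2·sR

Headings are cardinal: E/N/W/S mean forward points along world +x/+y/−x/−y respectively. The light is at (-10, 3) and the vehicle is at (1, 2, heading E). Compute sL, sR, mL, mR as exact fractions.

3/5 30/53 309/530 15/53

left sensor world pos  = (4, 5); dL² = 200
right sensor world pos = (4, -1); dR² = 212
sL = 120/200 = 3/5
sR = 120/212 = 30/53
mL = 1/2·sL + 1/2·sR = 309/530
mR = 0·sL + 1/2·sR = 15/53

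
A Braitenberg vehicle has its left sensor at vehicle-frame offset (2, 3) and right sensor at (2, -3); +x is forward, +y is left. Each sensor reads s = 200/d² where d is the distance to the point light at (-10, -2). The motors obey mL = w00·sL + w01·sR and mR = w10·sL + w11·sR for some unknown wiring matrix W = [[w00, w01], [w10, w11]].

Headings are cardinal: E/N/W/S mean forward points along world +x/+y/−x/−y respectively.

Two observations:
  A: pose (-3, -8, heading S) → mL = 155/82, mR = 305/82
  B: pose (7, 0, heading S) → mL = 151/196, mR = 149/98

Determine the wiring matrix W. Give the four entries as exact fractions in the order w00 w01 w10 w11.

-1/2 1 1 1

obs A: pose=(-3,-8,S) → sL=50/41, sR=5/2, mL=155/82, mR=305/82
obs B: pose=(7,0,S) → sL=1/2, sR=50/49, mL=151/196, mR=149/98
sensor matrix S = [[50/41, 5/2], [1/2, 50/49]]; det S = -45/8036
solve [mL_A; mL_B] = S·[w00; w01] and [mR_A; mR_B] = S·[w10; w11]:
  w00 = -1/2, w01 = 1, w10 = 1, w11 = 1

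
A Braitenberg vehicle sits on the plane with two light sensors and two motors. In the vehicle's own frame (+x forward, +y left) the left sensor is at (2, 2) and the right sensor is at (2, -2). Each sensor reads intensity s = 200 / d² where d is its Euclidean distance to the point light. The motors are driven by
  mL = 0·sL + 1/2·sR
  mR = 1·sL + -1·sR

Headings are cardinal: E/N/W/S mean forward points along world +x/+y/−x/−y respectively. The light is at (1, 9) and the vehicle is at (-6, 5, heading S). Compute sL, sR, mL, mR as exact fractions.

left sensor world pos  = (-4, 3); dL² = 61
right sensor world pos = (-8, 3); dR² = 117
sL = 200/61 = 200/61
sR = 200/117 = 200/117
mL = 0·sL + 1/2·sR = 100/117
mR = 1·sL + -1·sR = 11200/7137

200/61 200/117 100/117 11200/7137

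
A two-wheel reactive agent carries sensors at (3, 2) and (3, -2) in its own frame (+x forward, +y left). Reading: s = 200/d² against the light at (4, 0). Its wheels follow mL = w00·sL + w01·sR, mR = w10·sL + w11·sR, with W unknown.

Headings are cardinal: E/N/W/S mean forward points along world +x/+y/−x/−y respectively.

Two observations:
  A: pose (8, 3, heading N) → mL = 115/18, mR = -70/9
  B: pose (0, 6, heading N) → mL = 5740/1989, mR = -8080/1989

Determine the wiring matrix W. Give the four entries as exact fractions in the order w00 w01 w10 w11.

1 1/2 -1 -1

obs A: pose=(8,3,N) → sL=5, sR=25/9, mL=115/18, mR=-70/9
obs B: pose=(0,6,N) → sL=200/117, sR=40/17, mL=5740/1989, mR=-8080/1989
sensor matrix S = [[5, 25/9], [200/117, 40/17]]; det S = 125600/17901
solve [mL_A; mL_B] = S·[w00; w01] and [mR_A; mR_B] = S·[w10; w11]:
  w00 = 1, w01 = 1/2, w10 = -1, w11 = -1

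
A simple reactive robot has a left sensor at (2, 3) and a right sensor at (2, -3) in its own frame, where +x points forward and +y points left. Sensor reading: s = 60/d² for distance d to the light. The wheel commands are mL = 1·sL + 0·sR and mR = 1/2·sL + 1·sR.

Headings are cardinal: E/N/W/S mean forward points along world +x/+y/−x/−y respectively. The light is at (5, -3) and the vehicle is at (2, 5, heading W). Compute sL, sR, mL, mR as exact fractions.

6/5 30/73 6/5 369/365

left sensor world pos  = (0, 2); dL² = 50
right sensor world pos = (0, 8); dR² = 146
sL = 60/50 = 6/5
sR = 60/146 = 30/73
mL = 1·sL + 0·sR = 6/5
mR = 1/2·sL + 1·sR = 369/365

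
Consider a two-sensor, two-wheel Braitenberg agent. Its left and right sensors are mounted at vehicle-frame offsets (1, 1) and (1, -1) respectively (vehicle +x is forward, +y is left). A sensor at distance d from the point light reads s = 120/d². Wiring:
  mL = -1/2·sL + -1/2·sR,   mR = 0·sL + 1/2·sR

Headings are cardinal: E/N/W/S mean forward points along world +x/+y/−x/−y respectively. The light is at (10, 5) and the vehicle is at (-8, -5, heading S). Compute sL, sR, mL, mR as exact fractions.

12/41 60/241 -2676/9881 30/241

left sensor world pos  = (-7, -6); dL² = 410
right sensor world pos = (-9, -6); dR² = 482
sL = 120/410 = 12/41
sR = 120/482 = 60/241
mL = -1/2·sL + -1/2·sR = -2676/9881
mR = 0·sL + 1/2·sR = 30/241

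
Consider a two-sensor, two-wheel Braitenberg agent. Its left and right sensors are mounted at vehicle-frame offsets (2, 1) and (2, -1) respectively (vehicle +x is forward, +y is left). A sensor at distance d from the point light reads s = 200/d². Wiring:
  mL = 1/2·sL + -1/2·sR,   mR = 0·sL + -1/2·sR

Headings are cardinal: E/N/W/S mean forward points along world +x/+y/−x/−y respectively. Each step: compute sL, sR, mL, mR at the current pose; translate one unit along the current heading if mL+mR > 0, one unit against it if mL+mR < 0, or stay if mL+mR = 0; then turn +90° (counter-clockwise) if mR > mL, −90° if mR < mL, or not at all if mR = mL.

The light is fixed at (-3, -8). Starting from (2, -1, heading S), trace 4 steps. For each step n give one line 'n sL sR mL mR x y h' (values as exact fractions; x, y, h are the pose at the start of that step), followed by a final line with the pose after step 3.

n=0: pose=(2,-1,S); sL=200/61, sR=200/41; mL=-2000/2501, mR=-100/41; mL+mR=-8100/2501 → advance -1; mR−mL=-100/61 → turn -1·90°
n=1: pose=(2,0,W); sL=100/29, sR=20/9; mL=160/261, mR=-10/9; mL+mR=-130/261 → advance -1; mR−mL=-50/29 → turn -1·90°
n=2: pose=(3,0,N); sL=8/5, sR=200/149; mL=96/745, mR=-100/149; mL+mR=-404/745 → advance -1; mR−mL=-4/5 → turn -1·90°
n=3: pose=(3,-1,E); sL=25/16, sR=2; mL=-7/32, mR=-1; mL+mR=-39/32 → advance -1; mR−mL=-25/32 → turn -1·90°

0 200/61 200/41 -2000/2501 -100/41 2 -1 S
1 100/29 20/9 160/261 -10/9 2 0 W
2 8/5 200/149 96/745 -100/149 3 0 N
3 25/16 2 -7/32 -1 3 -1 E
final 2 -1 S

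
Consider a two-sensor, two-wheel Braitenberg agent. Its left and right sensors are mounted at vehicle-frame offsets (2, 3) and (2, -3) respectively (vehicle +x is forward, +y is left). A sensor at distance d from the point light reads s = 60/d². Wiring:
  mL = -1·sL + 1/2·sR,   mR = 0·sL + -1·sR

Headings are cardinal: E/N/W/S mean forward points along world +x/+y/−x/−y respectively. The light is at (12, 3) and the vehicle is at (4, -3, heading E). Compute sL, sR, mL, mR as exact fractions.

4/3 20/39 -14/13 -20/39

left sensor world pos  = (6, 0); dL² = 45
right sensor world pos = (6, -6); dR² = 117
sL = 60/45 = 4/3
sR = 60/117 = 20/39
mL = -1·sL + 1/2·sR = -14/13
mR = 0·sL + -1·sR = -20/39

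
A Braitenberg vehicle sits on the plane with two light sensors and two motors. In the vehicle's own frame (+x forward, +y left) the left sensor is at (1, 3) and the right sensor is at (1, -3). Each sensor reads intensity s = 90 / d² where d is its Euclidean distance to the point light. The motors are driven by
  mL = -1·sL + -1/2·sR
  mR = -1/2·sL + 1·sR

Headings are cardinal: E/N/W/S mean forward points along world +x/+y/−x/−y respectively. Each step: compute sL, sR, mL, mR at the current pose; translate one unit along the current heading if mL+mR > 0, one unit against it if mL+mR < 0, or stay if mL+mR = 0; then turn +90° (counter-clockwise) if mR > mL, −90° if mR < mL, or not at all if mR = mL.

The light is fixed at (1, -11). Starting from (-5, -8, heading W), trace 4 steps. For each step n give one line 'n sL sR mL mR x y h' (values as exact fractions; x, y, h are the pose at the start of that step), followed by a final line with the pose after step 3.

0 90/49 18/17 -1971/833 117/833 -5 -8 W
1 45/4 45/34 -405/34 -585/136 -4 -8 S
2 18/13 90/17 -891/221 1017/221 -4 -7 E
3 45/37 45/13 -2835/962 2745/962 -3 -7 N
final -3 -8 W

n=0: pose=(-5,-8,W); sL=90/49, sR=18/17; mL=-1971/833, mR=117/833; mL+mR=-1854/833 → advance -1; mR−mL=2088/833 → turn +1·90°
n=1: pose=(-4,-8,S); sL=45/4, sR=45/34; mL=-405/34, mR=-585/136; mL+mR=-2205/136 → advance -1; mR−mL=1035/136 → turn +1·90°
n=2: pose=(-4,-7,E); sL=18/13, sR=90/17; mL=-891/221, mR=1017/221; mL+mR=126/221 → advance +1; mR−mL=1908/221 → turn +1·90°
n=3: pose=(-3,-7,N); sL=45/37, sR=45/13; mL=-2835/962, mR=2745/962; mL+mR=-45/481 → advance -1; mR−mL=2790/481 → turn +1·90°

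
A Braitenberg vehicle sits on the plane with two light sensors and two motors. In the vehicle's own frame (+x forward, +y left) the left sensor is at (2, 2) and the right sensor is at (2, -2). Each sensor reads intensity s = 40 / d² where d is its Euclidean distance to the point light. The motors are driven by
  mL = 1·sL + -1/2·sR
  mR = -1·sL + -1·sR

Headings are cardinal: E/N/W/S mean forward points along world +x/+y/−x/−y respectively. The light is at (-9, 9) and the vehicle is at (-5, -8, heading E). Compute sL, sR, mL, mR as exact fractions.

40/261 40/397 10660/103617 -26320/103617

left sensor world pos  = (-3, -6); dL² = 261
right sensor world pos = (-3, -10); dR² = 397
sL = 40/261 = 40/261
sR = 40/397 = 40/397
mL = 1·sL + -1/2·sR = 10660/103617
mR = -1·sL + -1·sR = -26320/103617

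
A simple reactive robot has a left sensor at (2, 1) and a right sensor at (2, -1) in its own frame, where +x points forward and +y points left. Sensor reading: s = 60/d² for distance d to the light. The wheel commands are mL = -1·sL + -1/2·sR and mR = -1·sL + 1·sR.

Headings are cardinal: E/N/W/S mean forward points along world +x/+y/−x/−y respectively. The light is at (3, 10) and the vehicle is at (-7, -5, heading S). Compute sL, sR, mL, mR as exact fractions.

left sensor world pos  = (-6, -7); dL² = 370
right sensor world pos = (-8, -7); dR² = 410
sL = 60/370 = 6/37
sR = 60/410 = 6/41
mL = -1·sL + -1/2·sR = -357/1517
mR = -1·sL + 1·sR = -24/1517

6/37 6/41 -357/1517 -24/1517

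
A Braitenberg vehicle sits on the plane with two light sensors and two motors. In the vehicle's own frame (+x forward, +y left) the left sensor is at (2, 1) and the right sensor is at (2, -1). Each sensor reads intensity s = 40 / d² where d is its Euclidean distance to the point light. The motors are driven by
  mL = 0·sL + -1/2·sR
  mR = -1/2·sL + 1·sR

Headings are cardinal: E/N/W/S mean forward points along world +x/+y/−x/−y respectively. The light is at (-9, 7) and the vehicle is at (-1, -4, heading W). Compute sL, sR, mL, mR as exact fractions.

left sensor world pos  = (-3, -5); dL² = 180
right sensor world pos = (-3, -3); dR² = 136
sL = 40/180 = 2/9
sR = 40/136 = 5/17
mL = 0·sL + -1/2·sR = -5/34
mR = -1/2·sL + 1·sR = 28/153

2/9 5/17 -5/34 28/153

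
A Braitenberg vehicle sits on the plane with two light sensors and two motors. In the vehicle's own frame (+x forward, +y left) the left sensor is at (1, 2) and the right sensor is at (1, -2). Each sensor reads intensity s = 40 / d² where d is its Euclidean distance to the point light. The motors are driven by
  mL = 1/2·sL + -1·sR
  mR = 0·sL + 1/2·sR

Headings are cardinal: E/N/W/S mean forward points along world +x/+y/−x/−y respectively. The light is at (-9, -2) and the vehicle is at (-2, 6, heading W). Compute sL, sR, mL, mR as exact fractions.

5/9 5/17 -5/306 5/34

left sensor world pos  = (-3, 4); dL² = 72
right sensor world pos = (-3, 8); dR² = 136
sL = 40/72 = 5/9
sR = 40/136 = 5/17
mL = 1/2·sL + -1·sR = -5/306
mR = 0·sL + 1/2·sR = 5/34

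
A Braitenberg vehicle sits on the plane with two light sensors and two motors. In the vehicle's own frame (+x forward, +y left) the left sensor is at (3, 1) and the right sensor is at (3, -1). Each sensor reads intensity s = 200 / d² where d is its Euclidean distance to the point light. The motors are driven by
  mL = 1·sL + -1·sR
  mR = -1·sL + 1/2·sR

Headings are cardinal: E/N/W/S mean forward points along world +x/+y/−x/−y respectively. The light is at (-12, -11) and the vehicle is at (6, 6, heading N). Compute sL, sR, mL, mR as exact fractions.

left sensor world pos  = (5, 9); dL² = 689
right sensor world pos = (7, 9); dR² = 761
sL = 200/689 = 200/689
sR = 200/761 = 200/761
mL = 1·sL + -1·sR = 14400/524329
mR = -1·sL + 1/2·sR = -83300/524329

200/689 200/761 14400/524329 -83300/524329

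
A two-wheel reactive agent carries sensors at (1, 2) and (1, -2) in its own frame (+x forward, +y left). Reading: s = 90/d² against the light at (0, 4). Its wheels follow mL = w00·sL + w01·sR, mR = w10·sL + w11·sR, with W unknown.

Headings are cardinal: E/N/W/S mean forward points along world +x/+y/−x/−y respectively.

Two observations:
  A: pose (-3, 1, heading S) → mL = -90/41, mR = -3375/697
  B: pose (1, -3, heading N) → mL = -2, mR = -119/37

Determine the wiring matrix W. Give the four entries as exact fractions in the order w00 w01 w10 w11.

0 -1 -1/2 -1

obs A: pose=(-3,1,S) → sL=90/17, sR=90/41, mL=-90/41, mR=-3375/697
obs B: pose=(1,-3,N) → sL=90/37, sR=2, mL=-2, mR=-119/37
sensor matrix S = [[90/17, 90/41], [90/37, 2]]; det S = 135360/25789
solve [mL_A; mL_B] = S·[w00; w01] and [mR_A; mR_B] = S·[w10; w11]:
  w00 = 0, w01 = -1, w10 = -1/2, w11 = -1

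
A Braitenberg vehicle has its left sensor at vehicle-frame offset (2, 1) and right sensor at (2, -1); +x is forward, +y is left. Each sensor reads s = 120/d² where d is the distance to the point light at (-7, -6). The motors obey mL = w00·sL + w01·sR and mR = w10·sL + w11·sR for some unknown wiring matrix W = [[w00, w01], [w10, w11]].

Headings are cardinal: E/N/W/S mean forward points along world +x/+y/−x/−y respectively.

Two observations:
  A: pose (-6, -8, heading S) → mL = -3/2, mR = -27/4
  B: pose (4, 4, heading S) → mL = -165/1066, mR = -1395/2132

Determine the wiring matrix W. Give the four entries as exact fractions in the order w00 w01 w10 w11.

1 -1 -1/2 -1/2

obs A: pose=(-6,-8,S) → sL=6, sR=15/2, mL=-3/2, mR=-27/4
obs B: pose=(4,4,S) → sL=15/26, sR=30/41, mL=-165/1066, mR=-1395/2132
sensor matrix S = [[6, 15/2], [15/26, 30/41]]; det S = 135/2132
solve [mL_A; mL_B] = S·[w00; w01] and [mR_A; mR_B] = S·[w10; w11]:
  w00 = 1, w01 = -1, w10 = -1/2, w11 = -1/2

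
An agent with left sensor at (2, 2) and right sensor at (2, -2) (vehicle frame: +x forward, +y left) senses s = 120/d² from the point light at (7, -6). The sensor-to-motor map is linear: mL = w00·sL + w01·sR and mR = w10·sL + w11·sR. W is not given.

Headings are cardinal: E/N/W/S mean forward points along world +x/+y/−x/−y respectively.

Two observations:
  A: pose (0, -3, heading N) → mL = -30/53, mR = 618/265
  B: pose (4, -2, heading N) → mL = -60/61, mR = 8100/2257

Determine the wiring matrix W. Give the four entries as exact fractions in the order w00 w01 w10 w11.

-1/2 0 1 1/2

obs A: pose=(0,-3,N) → sL=60/53, sR=12/5, mL=-30/53, mR=618/265
obs B: pose=(4,-2,N) → sL=120/61, sR=120/37, mL=-60/61, mR=8100/2257
sensor matrix S = [[60/53, 12/5], [120/61, 120/37]]; det S = -125568/119621
solve [mL_A; mL_B] = S·[w00; w01] and [mR_A; mR_B] = S·[w10; w11]:
  w00 = -1/2, w01 = 0, w10 = 1, w11 = 1/2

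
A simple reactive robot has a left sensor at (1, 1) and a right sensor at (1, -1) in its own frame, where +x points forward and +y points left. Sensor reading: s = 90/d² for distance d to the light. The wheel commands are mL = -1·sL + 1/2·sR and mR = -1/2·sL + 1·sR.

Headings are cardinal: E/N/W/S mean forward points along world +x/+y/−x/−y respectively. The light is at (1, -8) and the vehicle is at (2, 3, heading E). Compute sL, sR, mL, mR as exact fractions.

left sensor world pos  = (3, 4); dL² = 148
right sensor world pos = (3, 2); dR² = 104
sL = 90/148 = 45/74
sR = 90/104 = 45/52
mL = -1·sL + 1/2·sR = -675/3848
mR = -1/2·sL + 1·sR = 270/481

45/74 45/52 -675/3848 270/481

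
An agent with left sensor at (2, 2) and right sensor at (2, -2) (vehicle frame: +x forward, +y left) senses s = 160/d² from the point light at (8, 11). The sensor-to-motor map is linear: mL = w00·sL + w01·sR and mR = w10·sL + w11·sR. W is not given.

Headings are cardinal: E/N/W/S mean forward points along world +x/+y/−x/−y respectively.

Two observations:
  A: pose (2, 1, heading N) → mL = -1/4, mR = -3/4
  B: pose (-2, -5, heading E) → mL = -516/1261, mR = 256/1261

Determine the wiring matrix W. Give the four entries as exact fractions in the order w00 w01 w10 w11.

-1 1/2 1 -1

obs A: pose=(2,1,N) → sL=5/4, sR=2, mL=-1/4, mR=-3/4
obs B: pose=(-2,-5,E) → sL=8/13, sR=40/97, mL=-516/1261, mR=256/1261
sensor matrix S = [[5/4, 2], [8/13, 40/97]]; det S = -902/1261
solve [mL_A; mL_B] = S·[w00; w01] and [mR_A; mR_B] = S·[w10; w11]:
  w00 = -1, w01 = 1/2, w10 = 1, w11 = -1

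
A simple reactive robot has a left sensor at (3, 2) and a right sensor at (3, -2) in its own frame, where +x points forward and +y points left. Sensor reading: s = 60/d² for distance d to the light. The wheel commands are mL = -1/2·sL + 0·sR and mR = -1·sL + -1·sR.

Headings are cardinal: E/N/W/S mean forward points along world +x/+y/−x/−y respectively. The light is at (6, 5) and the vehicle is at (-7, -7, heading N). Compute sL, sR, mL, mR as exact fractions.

left sensor world pos  = (-9, -4); dL² = 306
right sensor world pos = (-5, -4); dR² = 202
sL = 60/306 = 10/51
sR = 60/202 = 30/101
mL = -1/2·sL + 0·sR = -5/51
mR = -1·sL + -1·sR = -2540/5151

10/51 30/101 -5/51 -2540/5151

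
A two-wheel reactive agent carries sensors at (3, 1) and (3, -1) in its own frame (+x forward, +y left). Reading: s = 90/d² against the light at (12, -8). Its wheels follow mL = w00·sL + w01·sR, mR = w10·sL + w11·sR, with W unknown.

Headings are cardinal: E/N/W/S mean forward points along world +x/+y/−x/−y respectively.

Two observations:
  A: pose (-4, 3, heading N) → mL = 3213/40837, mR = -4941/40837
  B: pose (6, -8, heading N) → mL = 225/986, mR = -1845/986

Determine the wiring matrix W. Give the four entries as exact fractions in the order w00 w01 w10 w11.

obs A: pose=(-4,3,N) → sL=18/97, sR=90/421, mL=3213/40837, mR=-4941/40837
obs B: pose=(6,-8,N) → sL=45/29, sR=45/17, mL=225/986, mR=-1845/986
sensor matrix S = [[18/97, 90/421], [45/29, 45/17]]; det S = 3210840/20132641
solve [mL_A; mL_B] = S·[w00; w01] and [mR_A; mR_B] = S·[w10; w11]:
  w00 = 1, w01 = -1/2, w10 = 1/2, w11 = -1

1 -1/2 1/2 -1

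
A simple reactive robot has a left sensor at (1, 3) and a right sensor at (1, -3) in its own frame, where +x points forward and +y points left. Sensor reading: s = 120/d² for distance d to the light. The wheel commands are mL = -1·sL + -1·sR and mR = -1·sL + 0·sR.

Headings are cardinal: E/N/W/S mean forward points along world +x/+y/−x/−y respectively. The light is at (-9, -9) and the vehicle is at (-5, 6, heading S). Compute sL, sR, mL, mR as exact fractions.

24/49 120/197 -10608/9653 -24/49

left sensor world pos  = (-2, 5); dL² = 245
right sensor world pos = (-8, 5); dR² = 197
sL = 120/245 = 24/49
sR = 120/197 = 120/197
mL = -1·sL + -1·sR = -10608/9653
mR = -1·sL + 0·sR = -24/49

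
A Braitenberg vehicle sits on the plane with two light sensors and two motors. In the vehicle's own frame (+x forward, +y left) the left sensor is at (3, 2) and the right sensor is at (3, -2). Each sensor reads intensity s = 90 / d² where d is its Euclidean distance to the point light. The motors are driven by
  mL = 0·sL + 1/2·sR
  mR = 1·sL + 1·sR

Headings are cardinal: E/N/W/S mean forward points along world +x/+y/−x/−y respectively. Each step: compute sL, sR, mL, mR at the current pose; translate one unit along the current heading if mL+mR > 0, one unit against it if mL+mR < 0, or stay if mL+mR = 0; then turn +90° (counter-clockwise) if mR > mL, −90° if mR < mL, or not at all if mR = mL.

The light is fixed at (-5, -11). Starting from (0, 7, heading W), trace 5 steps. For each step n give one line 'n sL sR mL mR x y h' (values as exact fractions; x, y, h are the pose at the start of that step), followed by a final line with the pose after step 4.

n=0: pose=(0,7,W); sL=9/26, sR=45/202; mL=45/404, mR=747/1313; mL+mR=3573/5252 → advance +1; mR−mL=2403/5252 → turn +1·90°
n=1: pose=(-1,7,S); sL=10/29, sR=90/229; mL=45/229, mR=4900/6641; mL+mR=6205/6641 → advance +1; mR−mL=3595/6641 → turn +1·90°
n=2: pose=(-1,6,E); sL=9/41, sR=45/137; mL=45/274, mR=3078/5617; mL+mR=8001/11234 → advance +1; mR−mL=4311/11234 → turn +1·90°
n=3: pose=(0,6,N); sL=90/409, sR=90/449; mL=45/449, mR=77220/183641; mL+mR=95625/183641 → advance +1; mR−mL=58815/183641 → turn +1·90°
n=4: pose=(0,7,W); sL=9/26, sR=45/202; mL=45/404, mR=747/1313; mL+mR=3573/5252 → advance +1; mR−mL=2403/5252 → turn +1·90°

0 9/26 45/202 45/404 747/1313 0 7 W
1 10/29 90/229 45/229 4900/6641 -1 7 S
2 9/41 45/137 45/274 3078/5617 -1 6 E
3 90/409 90/449 45/449 77220/183641 0 6 N
4 9/26 45/202 45/404 747/1313 0 7 W
final -1 7 S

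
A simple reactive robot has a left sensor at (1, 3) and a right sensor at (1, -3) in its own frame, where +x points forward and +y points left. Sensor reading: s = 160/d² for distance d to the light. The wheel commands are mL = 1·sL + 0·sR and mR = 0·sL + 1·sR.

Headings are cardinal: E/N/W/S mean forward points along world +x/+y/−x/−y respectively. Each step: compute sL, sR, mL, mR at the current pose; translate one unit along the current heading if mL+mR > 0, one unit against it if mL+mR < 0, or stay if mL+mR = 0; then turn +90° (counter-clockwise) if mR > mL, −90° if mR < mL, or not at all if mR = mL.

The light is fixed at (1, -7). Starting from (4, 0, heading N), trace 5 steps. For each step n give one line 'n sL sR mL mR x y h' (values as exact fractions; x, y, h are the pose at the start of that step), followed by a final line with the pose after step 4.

0 5/2 8/5 5/2 8/5 4 0 N
1 160/137 160/41 160/137 160/41 4 1 E
2 80/41 16/13 80/41 16/13 5 1 N
3 160/169 160/61 160/169 160/61 5 2 E
4 20/13 40/41 20/13 40/41 6 2 N
final 6 3 E

n=0: pose=(4,0,N); sL=5/2, sR=8/5; mL=5/2, mR=8/5; mL+mR=41/10 → advance +1; mR−mL=-9/10 → turn -1·90°
n=1: pose=(4,1,E); sL=160/137, sR=160/41; mL=160/137, mR=160/41; mL+mR=28480/5617 → advance +1; mR−mL=15360/5617 → turn +1·90°
n=2: pose=(5,1,N); sL=80/41, sR=16/13; mL=80/41, mR=16/13; mL+mR=1696/533 → advance +1; mR−mL=-384/533 → turn -1·90°
n=3: pose=(5,2,E); sL=160/169, sR=160/61; mL=160/169, mR=160/61; mL+mR=36800/10309 → advance +1; mR−mL=17280/10309 → turn +1·90°
n=4: pose=(6,2,N); sL=20/13, sR=40/41; mL=20/13, mR=40/41; mL+mR=1340/533 → advance +1; mR−mL=-300/533 → turn -1·90°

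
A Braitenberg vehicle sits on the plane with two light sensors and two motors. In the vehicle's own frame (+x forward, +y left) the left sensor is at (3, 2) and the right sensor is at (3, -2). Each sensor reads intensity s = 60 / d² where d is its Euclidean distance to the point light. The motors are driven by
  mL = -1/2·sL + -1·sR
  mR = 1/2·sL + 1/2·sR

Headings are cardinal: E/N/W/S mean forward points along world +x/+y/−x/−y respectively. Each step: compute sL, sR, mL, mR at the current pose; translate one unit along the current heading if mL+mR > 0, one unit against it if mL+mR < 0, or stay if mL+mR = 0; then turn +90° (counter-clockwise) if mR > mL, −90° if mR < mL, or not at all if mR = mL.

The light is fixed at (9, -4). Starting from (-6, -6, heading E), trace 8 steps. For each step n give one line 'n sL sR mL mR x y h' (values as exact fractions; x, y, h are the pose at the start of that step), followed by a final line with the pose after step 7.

0 5/12 3/8 -7/12 19/48 -6 -6 E
1 12/65 60/197 -5082/12805 3132/12805 -7 -6 N
2 30/193 30/181 -8505/34933 5610/34933 -7 -7 W
3 12/41 12/65 -882/2665 636/2665 -6 -7 S
4 5/12 3/8 -7/12 19/48 -6 -6 E
5 12/65 60/197 -5082/12805 3132/12805 -7 -6 N
6 30/193 30/181 -8505/34933 5610/34933 -7 -7 W
7 12/41 12/65 -882/2665 636/2665 -6 -7 S
final -6 -6 E

n=0: pose=(-6,-6,E); sL=5/12, sR=3/8; mL=-7/12, mR=19/48; mL+mR=-3/16 → advance -1; mR−mL=47/48 → turn +1·90°
n=1: pose=(-7,-6,N); sL=12/65, sR=60/197; mL=-5082/12805, mR=3132/12805; mL+mR=-30/197 → advance -1; mR−mL=8214/12805 → turn +1·90°
n=2: pose=(-7,-7,W); sL=30/193, sR=30/181; mL=-8505/34933, mR=5610/34933; mL+mR=-15/181 → advance -1; mR−mL=14115/34933 → turn +1·90°
n=3: pose=(-6,-7,S); sL=12/41, sR=12/65; mL=-882/2665, mR=636/2665; mL+mR=-6/65 → advance -1; mR−mL=1518/2665 → turn +1·90°
n=4: pose=(-6,-6,E); sL=5/12, sR=3/8; mL=-7/12, mR=19/48; mL+mR=-3/16 → advance -1; mR−mL=47/48 → turn +1·90°
n=5: pose=(-7,-6,N); sL=12/65, sR=60/197; mL=-5082/12805, mR=3132/12805; mL+mR=-30/197 → advance -1; mR−mL=8214/12805 → turn +1·90°
n=6: pose=(-7,-7,W); sL=30/193, sR=30/181; mL=-8505/34933, mR=5610/34933; mL+mR=-15/181 → advance -1; mR−mL=14115/34933 → turn +1·90°
n=7: pose=(-6,-7,S); sL=12/41, sR=12/65; mL=-882/2665, mR=636/2665; mL+mR=-6/65 → advance -1; mR−mL=1518/2665 → turn +1·90°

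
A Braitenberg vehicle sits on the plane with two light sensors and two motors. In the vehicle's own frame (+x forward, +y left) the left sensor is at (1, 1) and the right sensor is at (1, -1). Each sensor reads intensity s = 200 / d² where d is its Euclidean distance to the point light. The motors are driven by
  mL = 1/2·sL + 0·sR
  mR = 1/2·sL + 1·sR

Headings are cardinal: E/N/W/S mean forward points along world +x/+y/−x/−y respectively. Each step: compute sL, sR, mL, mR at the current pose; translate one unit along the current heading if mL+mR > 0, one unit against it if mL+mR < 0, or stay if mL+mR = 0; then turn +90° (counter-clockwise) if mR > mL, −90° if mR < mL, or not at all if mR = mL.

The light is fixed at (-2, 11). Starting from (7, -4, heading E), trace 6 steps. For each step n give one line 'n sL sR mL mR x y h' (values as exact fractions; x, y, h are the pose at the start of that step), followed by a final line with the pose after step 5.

n=0: pose=(7,-4,E); sL=25/37, sR=50/89; mL=25/74, mR=5925/6586; mL+mR=4075/3293 → advance +1; mR−mL=50/89 → turn +1·90°
n=1: pose=(8,-4,N); sL=200/277, sR=200/317; mL=100/277, mR=87100/87809; mL+mR=118800/87809 → advance +1; mR−mL=200/317 → turn +1·90°
n=2: pose=(8,-3,W); sL=100/153, sR=4/5; mL=50/153, mR=862/765; mL+mR=1112/765 → advance +1; mR−mL=4/5 → turn +1·90°
n=3: pose=(7,-3,S); sL=8/13, sR=200/289; mL=4/13, mR=3756/3757; mL+mR=4912/3757 → advance +1; mR−mL=200/289 → turn +1·90°
n=4: pose=(7,-4,E); sL=25/37, sR=50/89; mL=25/74, mR=5925/6586; mL+mR=4075/3293 → advance +1; mR−mL=50/89 → turn +1·90°
n=5: pose=(8,-4,N); sL=200/277, sR=200/317; mL=100/277, mR=87100/87809; mL+mR=118800/87809 → advance +1; mR−mL=200/317 → turn +1·90°

0 25/37 50/89 25/74 5925/6586 7 -4 E
1 200/277 200/317 100/277 87100/87809 8 -4 N
2 100/153 4/5 50/153 862/765 8 -3 W
3 8/13 200/289 4/13 3756/3757 7 -3 S
4 25/37 50/89 25/74 5925/6586 7 -4 E
5 200/277 200/317 100/277 87100/87809 8 -4 N
final 8 -3 W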